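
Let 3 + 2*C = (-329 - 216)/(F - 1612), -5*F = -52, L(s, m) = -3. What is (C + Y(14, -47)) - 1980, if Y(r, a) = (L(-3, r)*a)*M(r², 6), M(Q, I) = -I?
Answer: -45282515/16016 ≈ -2827.3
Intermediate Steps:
F = 52/5 (F = -⅕*(-52) = 52/5 ≈ 10.400)
C = -21299/16016 (C = -3/2 + ((-329 - 216)/(52/5 - 1612))/2 = -3/2 + (-545/(-8008/5))/2 = -3/2 + (-545*(-5/8008))/2 = -3/2 + (½)*(2725/8008) = -3/2 + 2725/16016 = -21299/16016 ≈ -1.3299)
Y(r, a) = 18*a (Y(r, a) = (-3*a)*(-1*6) = -3*a*(-6) = 18*a)
(C + Y(14, -47)) - 1980 = (-21299/16016 + 18*(-47)) - 1980 = (-21299/16016 - 846) - 1980 = -13570835/16016 - 1980 = -45282515/16016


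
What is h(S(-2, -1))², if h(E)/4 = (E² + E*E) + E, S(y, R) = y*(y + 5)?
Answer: 69696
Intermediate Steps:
S(y, R) = y*(5 + y)
h(E) = 4*E + 8*E² (h(E) = 4*((E² + E*E) + E) = 4*((E² + E²) + E) = 4*(2*E² + E) = 4*(E + 2*E²) = 4*E + 8*E²)
h(S(-2, -1))² = (4*(-2*(5 - 2))*(1 + 2*(-2*(5 - 2))))² = (4*(-2*3)*(1 + 2*(-2*3)))² = (4*(-6)*(1 + 2*(-6)))² = (4*(-6)*(1 - 12))² = (4*(-6)*(-11))² = 264² = 69696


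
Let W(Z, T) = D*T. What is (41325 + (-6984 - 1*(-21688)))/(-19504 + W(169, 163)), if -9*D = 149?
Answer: -504261/199823 ≈ -2.5235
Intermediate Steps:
D = -149/9 (D = -⅑*149 = -149/9 ≈ -16.556)
W(Z, T) = -149*T/9
(41325 + (-6984 - 1*(-21688)))/(-19504 + W(169, 163)) = (41325 + (-6984 - 1*(-21688)))/(-19504 - 149/9*163) = (41325 + (-6984 + 21688))/(-19504 - 24287/9) = (41325 + 14704)/(-199823/9) = 56029*(-9/199823) = -504261/199823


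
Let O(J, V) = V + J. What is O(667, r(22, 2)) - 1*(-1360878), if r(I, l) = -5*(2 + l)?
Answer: 1361525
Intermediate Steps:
r(I, l) = -10 - 5*l
O(J, V) = J + V
O(667, r(22, 2)) - 1*(-1360878) = (667 + (-10 - 5*2)) - 1*(-1360878) = (667 + (-10 - 10)) + 1360878 = (667 - 20) + 1360878 = 647 + 1360878 = 1361525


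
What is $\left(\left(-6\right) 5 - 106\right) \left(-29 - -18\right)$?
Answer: $1496$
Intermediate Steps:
$\left(\left(-6\right) 5 - 106\right) \left(-29 - -18\right) = \left(-30 - 106\right) \left(-29 + 18\right) = \left(-136\right) \left(-11\right) = 1496$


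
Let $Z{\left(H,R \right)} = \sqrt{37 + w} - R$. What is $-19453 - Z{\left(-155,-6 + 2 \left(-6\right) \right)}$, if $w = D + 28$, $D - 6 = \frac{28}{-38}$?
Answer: $-19471 - \frac{\sqrt{25365}}{19} \approx -19479.0$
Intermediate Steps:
$D = \frac{100}{19}$ ($D = 6 + \frac{28}{-38} = 6 + 28 \left(- \frac{1}{38}\right) = 6 - \frac{14}{19} = \frac{100}{19} \approx 5.2632$)
$w = \frac{632}{19}$ ($w = \frac{100}{19} + 28 = \frac{632}{19} \approx 33.263$)
$Z{\left(H,R \right)} = - R + \frac{\sqrt{25365}}{19}$ ($Z{\left(H,R \right)} = \sqrt{37 + \frac{632}{19}} - R = \sqrt{\frac{1335}{19}} - R = \frac{\sqrt{25365}}{19} - R = - R + \frac{\sqrt{25365}}{19}$)
$-19453 - Z{\left(-155,-6 + 2 \left(-6\right) \right)} = -19453 - \left(- (-6 + 2 \left(-6\right)) + \frac{\sqrt{25365}}{19}\right) = -19453 - \left(- (-6 - 12) + \frac{\sqrt{25365}}{19}\right) = -19453 - \left(\left(-1\right) \left(-18\right) + \frac{\sqrt{25365}}{19}\right) = -19453 - \left(18 + \frac{\sqrt{25365}}{19}\right) = -19471 - \frac{\sqrt{25365}}{19}$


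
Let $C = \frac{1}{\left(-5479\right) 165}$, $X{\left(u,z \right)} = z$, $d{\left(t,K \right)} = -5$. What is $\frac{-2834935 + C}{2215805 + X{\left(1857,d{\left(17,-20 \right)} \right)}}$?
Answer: $- \frac{1281440231363}{1001580376500} \approx -1.2794$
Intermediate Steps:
$C = - \frac{1}{904035}$ ($C = \frac{1}{-904035} = - \frac{1}{904035} \approx -1.1062 \cdot 10^{-6}$)
$\frac{-2834935 + C}{2215805 + X{\left(1857,d{\left(17,-20 \right)} \right)}} = \frac{-2834935 - \frac{1}{904035}}{2215805 - 5} = - \frac{2562880462726}{904035 \cdot 2215800} = \left(- \frac{2562880462726}{904035}\right) \frac{1}{2215800} = - \frac{1281440231363}{1001580376500}$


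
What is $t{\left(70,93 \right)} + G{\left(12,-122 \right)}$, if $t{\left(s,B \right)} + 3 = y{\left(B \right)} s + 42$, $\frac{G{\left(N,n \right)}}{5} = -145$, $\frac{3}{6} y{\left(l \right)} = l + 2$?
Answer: $12614$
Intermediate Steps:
$y{\left(l \right)} = 4 + 2 l$ ($y{\left(l \right)} = 2 \left(l + 2\right) = 2 \left(2 + l\right) = 4 + 2 l$)
$G{\left(N,n \right)} = -725$ ($G{\left(N,n \right)} = 5 \left(-145\right) = -725$)
$t{\left(s,B \right)} = 39 + s \left(4 + 2 B\right)$ ($t{\left(s,B \right)} = -3 + \left(\left(4 + 2 B\right) s + 42\right) = -3 + \left(s \left(4 + 2 B\right) + 42\right) = -3 + \left(42 + s \left(4 + 2 B\right)\right) = 39 + s \left(4 + 2 B\right)$)
$t{\left(70,93 \right)} + G{\left(12,-122 \right)} = \left(39 + 2 \cdot 70 \left(2 + 93\right)\right) - 725 = \left(39 + 2 \cdot 70 \cdot 95\right) - 725 = \left(39 + 13300\right) - 725 = 13339 - 725 = 12614$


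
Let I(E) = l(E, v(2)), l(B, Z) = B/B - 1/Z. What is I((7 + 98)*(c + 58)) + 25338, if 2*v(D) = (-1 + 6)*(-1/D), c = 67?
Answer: 126699/5 ≈ 25340.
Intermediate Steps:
v(D) = -5/(2*D) (v(D) = ((-1 + 6)*(-1/D))/2 = (5*(-1/D))/2 = (-5/D)/2 = -5/(2*D))
l(B, Z) = 1 - 1/Z
I(E) = 9/5 (I(E) = (-1 - 5/2/2)/((-5/2/2)) = (-1 - 5/2*½)/((-5/2*½)) = (-1 - 5/4)/(-5/4) = -⅘*(-9/4) = 9/5)
I((7 + 98)*(c + 58)) + 25338 = 9/5 + 25338 = 126699/5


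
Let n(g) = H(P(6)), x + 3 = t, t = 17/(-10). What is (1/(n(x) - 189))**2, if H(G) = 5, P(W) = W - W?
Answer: 1/33856 ≈ 2.9537e-5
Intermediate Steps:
t = -17/10 (t = 17*(-1/10) = -17/10 ≈ -1.7000)
x = -47/10 (x = -3 - 17/10 = -47/10 ≈ -4.7000)
P(W) = 0
n(g) = 5
(1/(n(x) - 189))**2 = (1/(5 - 189))**2 = (1/(-184))**2 = (-1/184)**2 = 1/33856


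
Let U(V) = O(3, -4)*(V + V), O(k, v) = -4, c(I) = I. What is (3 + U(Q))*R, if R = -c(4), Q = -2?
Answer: -76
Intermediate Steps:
U(V) = -8*V (U(V) = -4*(V + V) = -8*V)
R = -4 (R = -1*4 = -4)
(3 + U(Q))*R = (3 - 8*(-2))*(-4) = (3 + 16)*(-4) = 19*(-4) = -76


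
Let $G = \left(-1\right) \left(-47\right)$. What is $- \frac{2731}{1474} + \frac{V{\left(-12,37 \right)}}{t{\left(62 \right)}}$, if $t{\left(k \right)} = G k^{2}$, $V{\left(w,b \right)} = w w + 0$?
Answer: $- \frac{123298013}{66576158} \approx -1.852$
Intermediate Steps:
$G = 47$
$V{\left(w,b \right)} = w^{2}$ ($V{\left(w,b \right)} = w^{2} + 0 = w^{2}$)
$t{\left(k \right)} = 47 k^{2}$
$- \frac{2731}{1474} + \frac{V{\left(-12,37 \right)}}{t{\left(62 \right)}} = - \frac{2731}{1474} + \frac{\left(-12\right)^{2}}{47 \cdot 62^{2}} = \left(-2731\right) \frac{1}{1474} + \frac{144}{47 \cdot 3844} = - \frac{2731}{1474} + \frac{144}{180668} = - \frac{2731}{1474} + 144 \cdot \frac{1}{180668} = - \frac{2731}{1474} + \frac{36}{45167} = - \frac{123298013}{66576158}$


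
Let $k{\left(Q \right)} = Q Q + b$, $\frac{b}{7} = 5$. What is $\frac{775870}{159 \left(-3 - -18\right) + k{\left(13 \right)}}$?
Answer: $\frac{775870}{2589} \approx 299.68$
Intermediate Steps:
$b = 35$ ($b = 7 \cdot 5 = 35$)
$k{\left(Q \right)} = 35 + Q^{2}$ ($k{\left(Q \right)} = Q Q + 35 = Q^{2} + 35 = 35 + Q^{2}$)
$\frac{775870}{159 \left(-3 - -18\right) + k{\left(13 \right)}} = \frac{775870}{159 \left(-3 - -18\right) + \left(35 + 13^{2}\right)} = \frac{775870}{159 \left(-3 + 18\right) + \left(35 + 169\right)} = \frac{775870}{159 \cdot 15 + 204} = \frac{775870}{2385 + 204} = \frac{775870}{2589}$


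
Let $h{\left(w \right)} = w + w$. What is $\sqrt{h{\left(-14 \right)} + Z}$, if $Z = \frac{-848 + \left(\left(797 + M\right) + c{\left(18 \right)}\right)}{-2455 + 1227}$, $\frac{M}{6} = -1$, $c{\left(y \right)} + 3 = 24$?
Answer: $\frac{i \sqrt{2636209}}{307} \approx 5.2887 i$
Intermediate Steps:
$c{\left(y \right)} = 21$ ($c{\left(y \right)} = -3 + 24 = 21$)
$h{\left(w \right)} = 2 w$
$M = -6$ ($M = 6 \left(-1\right) = -6$)
$Z = \frac{9}{307}$ ($Z = \frac{-848 + \left(\left(797 - 6\right) + 21\right)}{-2455 + 1227} = \frac{-848 + \left(791 + 21\right)}{-1228} = \left(-848 + 812\right) \left(- \frac{1}{1228}\right) = \left(-36\right) \left(- \frac{1}{1228}\right) = \frac{9}{307} \approx 0.029316$)
$\sqrt{h{\left(-14 \right)} + Z} = \sqrt{2 \left(-14\right) + \frac{9}{307}} = \sqrt{-28 + \frac{9}{307}} = \sqrt{- \frac{8587}{307}} = \frac{i \sqrt{2636209}}{307}$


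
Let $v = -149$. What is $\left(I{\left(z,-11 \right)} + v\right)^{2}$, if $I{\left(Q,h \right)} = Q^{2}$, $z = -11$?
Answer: $784$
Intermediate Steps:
$\left(I{\left(z,-11 \right)} + v\right)^{2} = \left(\left(-11\right)^{2} - 149\right)^{2} = \left(121 - 149\right)^{2} = \left(-28\right)^{2} = 784$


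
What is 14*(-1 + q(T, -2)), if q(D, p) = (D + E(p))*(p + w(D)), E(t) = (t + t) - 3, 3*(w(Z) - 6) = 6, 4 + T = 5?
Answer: -518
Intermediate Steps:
T = 1 (T = -4 + 5 = 1)
w(Z) = 8 (w(Z) = 6 + (1/3)*6 = 6 + 2 = 8)
E(t) = -3 + 2*t (E(t) = 2*t - 3 = -3 + 2*t)
q(D, p) = (8 + p)*(-3 + D + 2*p) (q(D, p) = (D + (-3 + 2*p))*(p + 8) = (-3 + D + 2*p)*(8 + p) = (8 + p)*(-3 + D + 2*p))
14*(-1 + q(T, -2)) = 14*(-1 + (-24 + 2*(-2)**2 + 8*1 + 13*(-2) + 1*(-2))) = 14*(-1 + (-24 + 2*4 + 8 - 26 - 2)) = 14*(-1 + (-24 + 8 + 8 - 26 - 2)) = 14*(-1 - 36) = 14*(-37) = -518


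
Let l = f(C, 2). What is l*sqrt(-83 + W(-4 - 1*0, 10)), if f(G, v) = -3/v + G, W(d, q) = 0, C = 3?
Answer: 3*I*sqrt(83)/2 ≈ 13.666*I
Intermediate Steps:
f(G, v) = G - 3/v
l = 3/2 (l = 3 - 3/2 = 3/2 ≈ 1.5000)
l*sqrt(-83 + W(-4 - 1*0, 10)) = 3*sqrt(-83 + 0)/2 = 3*sqrt(-83)/2 = 3*(I*sqrt(83))/2 = 3*I*sqrt(83)/2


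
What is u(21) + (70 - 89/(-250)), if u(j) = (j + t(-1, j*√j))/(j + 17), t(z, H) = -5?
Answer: 336191/4750 ≈ 70.777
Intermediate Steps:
u(j) = (-5 + j)/(17 + j) (u(j) = (j - 5)/(j + 17) = (-5 + j)/(17 + j))
u(21) + (70 - 89/(-250)) = (-5 + 21)/(17 + 21) + (70 - 89/(-250)) = 16/38 + (70 - 89*(-1/250)) = (1/38)*16 + (70 + 89/250) = 8/19 + 17589/250 = 336191/4750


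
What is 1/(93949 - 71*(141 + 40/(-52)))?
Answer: 13/1091904 ≈ 1.1906e-5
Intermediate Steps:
1/(93949 - 71*(141 + 40/(-52))) = 1/(93949 - 71*(141 + 40*(-1/52))) = 1/(93949 - 71*(141 - 10/13)) = 1/(93949 - 71*1823/13) = 1/(93949 - 129433/13) = 1/(1091904/13) = 13/1091904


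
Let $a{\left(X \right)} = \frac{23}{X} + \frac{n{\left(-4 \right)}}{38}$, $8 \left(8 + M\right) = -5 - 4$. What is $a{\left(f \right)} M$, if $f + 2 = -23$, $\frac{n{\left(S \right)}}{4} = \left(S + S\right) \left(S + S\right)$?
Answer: $- \frac{201699}{3800} \approx -53.079$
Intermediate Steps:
$n{\left(S \right)} = 16 S^{2}$ ($n{\left(S \right)} = 4 \left(S + S\right) \left(S + S\right) = 4 \cdot 2 S 2 S = 4 \cdot 4 S^{2} = 16 S^{2}$)
$f = -25$ ($f = -2 - 23 = -25$)
$M = - \frac{73}{8}$ ($M = -8 + \frac{-5 - 4}{8} = -8 + \frac{1}{8} \left(-9\right) = -8 - \frac{9}{8} = - \frac{73}{8} \approx -9.125$)
$a{\left(X \right)} = \frac{128}{19} + \frac{23}{X}$ ($a{\left(X \right)} = \frac{23}{X} + \frac{16 \left(-4\right)^{2}}{38} = \frac{23}{X} + 16 \cdot 16 \cdot \frac{1}{38} = \frac{23}{X} + 256 \cdot \frac{1}{38} = \frac{23}{X} + \frac{128}{19} = \frac{128}{19} + \frac{23}{X}$)
$a{\left(f \right)} M = \left(\frac{128}{19} + \frac{23}{-25}\right) \left(- \frac{73}{8}\right) = \left(\frac{128}{19} + 23 \left(- \frac{1}{25}\right)\right) \left(- \frac{73}{8}\right) = \left(\frac{128}{19} - \frac{23}{25}\right) \left(- \frac{73}{8}\right) = \frac{2763}{475} \left(- \frac{73}{8}\right) = - \frac{201699}{3800}$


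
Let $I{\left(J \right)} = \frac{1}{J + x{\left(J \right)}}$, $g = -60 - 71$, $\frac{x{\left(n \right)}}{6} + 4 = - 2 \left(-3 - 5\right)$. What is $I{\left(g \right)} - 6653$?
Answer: $- \frac{392528}{59} \approx -6653.0$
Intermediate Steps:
$x{\left(n \right)} = 72$ ($x{\left(n \right)} = -24 + 6 \left(- 2 \left(-3 - 5\right)\right) = -24 + 6 \left(\left(-2\right) \left(-8\right)\right) = -24 + 6 \cdot 16 = -24 + 96 = 72$)
$g = -131$ ($g = -60 - 71 = -131$)
$I{\left(J \right)} = \frac{1}{72 + J}$ ($I{\left(J \right)} = \frac{1}{J + 72} = \frac{1}{72 + J}$)
$I{\left(g \right)} - 6653 = \frac{1}{72 - 131} - 6653 = \frac{1}{-59} - 6653 = - \frac{1}{59} - 6653 = - \frac{392528}{59}$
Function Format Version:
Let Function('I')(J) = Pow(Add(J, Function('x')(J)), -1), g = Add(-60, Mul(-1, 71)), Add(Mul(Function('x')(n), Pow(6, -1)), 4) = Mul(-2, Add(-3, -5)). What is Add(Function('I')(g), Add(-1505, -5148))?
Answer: Rational(-392528, 59) ≈ -6653.0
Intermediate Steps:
Function('x')(n) = 72 (Function('x')(n) = Add(-24, Mul(6, Mul(-2, Add(-3, -5)))) = Add(-24, Mul(6, Mul(-2, -8))) = Add(-24, Mul(6, 16)) = Add(-24, 96) = 72)
g = -131 (g = Add(-60, -71) = -131)
Function('I')(J) = Pow(Add(72, J), -1) (Function('I')(J) = Pow(Add(J, 72), -1) = Pow(Add(72, J), -1))
Add(Function('I')(g), Add(-1505, -5148)) = Add(Pow(Add(72, -131), -1), Add(-1505, -5148)) = Add(Pow(-59, -1), -6653) = Add(Rational(-1, 59), -6653) = Rational(-392528, 59)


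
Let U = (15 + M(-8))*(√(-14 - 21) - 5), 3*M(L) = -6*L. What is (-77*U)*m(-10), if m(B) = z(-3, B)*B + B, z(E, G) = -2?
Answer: 119350 - 23870*I*√35 ≈ 1.1935e+5 - 1.4122e+5*I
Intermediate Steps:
M(L) = -2*L (M(L) = (-6*L)/3 = -2*L)
m(B) = -B (m(B) = -2*B + B = -B)
U = -155 + 31*I*√35 (U = (15 - 2*(-8))*(√(-14 - 21) - 5) = (15 + 16)*(√(-35) - 5) = 31*(I*√35 - 5) = 31*(-5 + I*√35) = -155 + 31*I*√35 ≈ -155.0 + 183.4*I)
(-77*U)*m(-10) = (-77*(-155 + 31*I*√35))*(-1*(-10)) = (11935 - 2387*I*√35)*10 = 119350 - 23870*I*√35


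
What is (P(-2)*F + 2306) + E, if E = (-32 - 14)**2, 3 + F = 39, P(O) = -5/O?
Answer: 4512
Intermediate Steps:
F = 36 (F = -3 + 39 = 36)
E = 2116 (E = (-46)**2 = 2116)
(P(-2)*F + 2306) + E = (-5/(-2)*36 + 2306) + 2116 = (-5*(-1/2)*36 + 2306) + 2116 = ((5/2)*36 + 2306) + 2116 = (90 + 2306) + 2116 = 2396 + 2116 = 4512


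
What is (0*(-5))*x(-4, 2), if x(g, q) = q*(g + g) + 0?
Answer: 0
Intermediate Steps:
x(g, q) = 2*g*q (x(g, q) = q*(2*g) + 0 = 2*g*q + 0 = 2*g*q)
(0*(-5))*x(-4, 2) = (0*(-5))*(2*(-4)*2) = 0*(-16) = 0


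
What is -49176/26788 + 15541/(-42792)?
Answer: -630162925/286578024 ≈ -2.1989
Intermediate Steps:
-49176/26788 + 15541/(-42792) = -49176*1/26788 + 15541*(-1/42792) = -12294/6697 - 15541/42792 = -630162925/286578024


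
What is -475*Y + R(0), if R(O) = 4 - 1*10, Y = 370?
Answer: -175756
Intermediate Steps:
R(O) = -6 (R(O) = 4 - 10 = -6)
-475*Y + R(0) = -475*370 - 6 = -175750 - 6 = -175756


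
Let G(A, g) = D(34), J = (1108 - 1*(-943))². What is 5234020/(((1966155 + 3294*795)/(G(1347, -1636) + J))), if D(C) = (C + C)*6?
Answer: 4403913849236/916977 ≈ 4.8026e+6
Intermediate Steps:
D(C) = 12*C (D(C) = (2*C)*6 = 12*C)
J = 4206601 (J = (1108 + 943)² = 2051² = 4206601)
G(A, g) = 408 (G(A, g) = 12*34 = 408)
5234020/(((1966155 + 3294*795)/(G(1347, -1636) + J))) = 5234020/(((1966155 + 3294*795)/(408 + 4206601))) = 5234020/(((1966155 + 2618730)/4207009)) = 5234020/((4584885*(1/4207009))) = 5234020/(4584885/4207009) = 5234020*(4207009/4584885) = 4403913849236/916977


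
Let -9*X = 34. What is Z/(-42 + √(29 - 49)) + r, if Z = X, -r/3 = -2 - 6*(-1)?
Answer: -15937/1338 + 17*I*√5/4014 ≈ -11.911 + 0.0094701*I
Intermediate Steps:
X = -34/9 (X = -⅑*34 = -34/9 ≈ -3.7778)
r = -12 (r = -3*(-2 - 6*(-1)) = -3*(-2 + 6) = -3*4 = -12)
Z = -34/9 ≈ -3.7778
Z/(-42 + √(29 - 49)) + r = -34/9/(-42 + √(29 - 49)) - 12 = -34/9/(-42 + √(-20)) - 12 = -34/9/(-42 + 2*I*√5) - 12 = -34/(9*(-42 + 2*I*√5)) - 12 = -12 - 34/(9*(-42 + 2*I*√5))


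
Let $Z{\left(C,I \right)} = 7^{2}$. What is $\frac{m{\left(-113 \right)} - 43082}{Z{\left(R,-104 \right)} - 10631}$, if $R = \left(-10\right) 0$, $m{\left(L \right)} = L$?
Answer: $\frac{43195}{10582} \approx 4.0819$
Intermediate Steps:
$R = 0$
$Z{\left(C,I \right)} = 49$
$\frac{m{\left(-113 \right)} - 43082}{Z{\left(R,-104 \right)} - 10631} = \frac{-113 - 43082}{49 - 10631} = - \frac{43195}{-10582} = \left(-43195\right) \left(- \frac{1}{10582}\right) = \frac{43195}{10582}$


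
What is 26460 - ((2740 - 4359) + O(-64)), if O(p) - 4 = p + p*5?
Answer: 28459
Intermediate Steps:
O(p) = 4 + 6*p (O(p) = 4 + (p + p*5) = 4 + (p + 5*p) = 4 + 6*p)
26460 - ((2740 - 4359) + O(-64)) = 26460 - ((2740 - 4359) + (4 + 6*(-64))) = 26460 - (-1619 + (4 - 384)) = 26460 - (-1619 - 380) = 26460 - 1*(-1999) = 26460 + 1999 = 28459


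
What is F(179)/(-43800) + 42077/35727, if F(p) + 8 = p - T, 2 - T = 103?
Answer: 25461873/21733925 ≈ 1.1715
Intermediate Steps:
T = -101 (T = 2 - 1*103 = 2 - 103 = -101)
F(p) = 93 + p (F(p) = -8 + (p - 1*(-101)) = -8 + (p + 101) = -8 + (101 + p) = 93 + p)
F(179)/(-43800) + 42077/35727 = (93 + 179)/(-43800) + 42077/35727 = 272*(-1/43800) + 42077*(1/35727) = -34/5475 + 42077/35727 = 25461873/21733925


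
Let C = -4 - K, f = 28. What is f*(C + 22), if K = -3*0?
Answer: 504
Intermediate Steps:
K = 0
C = -4 (C = -4 - 1*0 = -4 + 0 = -4)
f*(C + 22) = 28*(-4 + 22) = 28*18 = 504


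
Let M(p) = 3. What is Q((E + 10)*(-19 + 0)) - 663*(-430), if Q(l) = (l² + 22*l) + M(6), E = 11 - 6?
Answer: 360048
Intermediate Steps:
E = 5
Q(l) = 3 + l² + 22*l (Q(l) = (l² + 22*l) + 3 = 3 + l² + 22*l)
Q((E + 10)*(-19 + 0)) - 663*(-430) = (3 + ((5 + 10)*(-19 + 0))² + 22*((5 + 10)*(-19 + 0))) - 663*(-430) = (3 + (15*(-19))² + 22*(15*(-19))) + 285090 = (3 + (-285)² + 22*(-285)) + 285090 = (3 + 81225 - 6270) + 285090 = 74958 + 285090 = 360048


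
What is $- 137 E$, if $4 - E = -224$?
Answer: $-31236$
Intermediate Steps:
$E = 228$ ($E = 4 - -224 = 4 + 224 = 228$)
$- 137 E = \left(-137\right) 228 = -31236$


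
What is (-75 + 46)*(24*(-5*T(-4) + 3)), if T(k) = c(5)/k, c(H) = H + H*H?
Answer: -28188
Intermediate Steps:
c(H) = H + H**2
T(k) = 30/k (T(k) = (5*(1 + 5))/k = (5*6)/k = 30/k)
(-75 + 46)*(24*(-5*T(-4) + 3)) = (-75 + 46)*(24*(-150/(-4) + 3)) = -696*(-150*(-1)/4 + 3) = -696*(-5*(-15/2) + 3) = -696*(75/2 + 3) = -696*81/2 = -29*972 = -28188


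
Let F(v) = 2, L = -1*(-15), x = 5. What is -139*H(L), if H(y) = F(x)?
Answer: -278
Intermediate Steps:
L = 15
H(y) = 2
-139*H(L) = -139*2 = -278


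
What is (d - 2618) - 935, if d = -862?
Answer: -4415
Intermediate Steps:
(d - 2618) - 935 = (-862 - 2618) - 935 = -3480 - 935 = -4415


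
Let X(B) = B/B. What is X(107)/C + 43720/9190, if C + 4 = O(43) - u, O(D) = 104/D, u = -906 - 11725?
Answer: 2374319697/499076735 ≈ 4.7574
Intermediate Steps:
u = -12631
X(B) = 1
C = 543065/43 (C = -4 + (104/43 - 1*(-12631)) = -4 + (104*(1/43) + 12631) = -4 + (104/43 + 12631) = -4 + 543237/43 = 543065/43 ≈ 12629.)
X(107)/C + 43720/9190 = 1/(543065/43) + 43720/9190 = 1*(43/543065) + 43720*(1/9190) = 43/543065 + 4372/919 = 2374319697/499076735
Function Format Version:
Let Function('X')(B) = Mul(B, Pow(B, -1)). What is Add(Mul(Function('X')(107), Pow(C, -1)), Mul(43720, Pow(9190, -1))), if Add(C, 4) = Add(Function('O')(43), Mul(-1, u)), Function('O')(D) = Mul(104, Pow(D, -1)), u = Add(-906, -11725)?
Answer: Rational(2374319697, 499076735) ≈ 4.7574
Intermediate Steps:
u = -12631
Function('X')(B) = 1
C = Rational(543065, 43) (C = Add(-4, Add(Mul(104, Pow(43, -1)), Mul(-1, -12631))) = Add(-4, Add(Mul(104, Rational(1, 43)), 12631)) = Add(-4, Add(Rational(104, 43), 12631)) = Add(-4, Rational(543237, 43)) = Rational(543065, 43) ≈ 12629.)
Add(Mul(Function('X')(107), Pow(C, -1)), Mul(43720, Pow(9190, -1))) = Add(Mul(1, Pow(Rational(543065, 43), -1)), Mul(43720, Pow(9190, -1))) = Add(Mul(1, Rational(43, 543065)), Mul(43720, Rational(1, 9190))) = Add(Rational(43, 543065), Rational(4372, 919)) = Rational(2374319697, 499076735)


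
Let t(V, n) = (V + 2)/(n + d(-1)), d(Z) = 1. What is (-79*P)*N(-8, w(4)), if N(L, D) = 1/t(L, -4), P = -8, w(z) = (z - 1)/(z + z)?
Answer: 316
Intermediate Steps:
w(z) = (-1 + z)/(2*z) (w(z) = (-1 + z)/((2*z)) = (-1 + z)*(1/(2*z)) = (-1 + z)/(2*z))
t(V, n) = (2 + V)/(1 + n) (t(V, n) = (V + 2)/(n + 1) = (2 + V)/(1 + n))
N(L, D) = 1/(-2/3 - L/3) (N(L, D) = 1/((2 + L)/(1 - 4)) = 1/((2 + L)/(-3)) = 1/(-(2 + L)/3) = 1/(-2/3 - L/3))
(-79*P)*N(-8, w(4)) = (-79*(-8))*(3/(-2 - 1*(-8))) = 632*(3/(-2 + 8)) = 632*(3/6) = 632*(3*(1/6)) = 632*(1/2) = 316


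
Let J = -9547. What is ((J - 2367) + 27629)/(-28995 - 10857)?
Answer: -15715/39852 ≈ -0.39433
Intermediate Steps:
((J - 2367) + 27629)/(-28995 - 10857) = ((-9547 - 2367) + 27629)/(-28995 - 10857) = (-11914 + 27629)/(-39852) = 15715*(-1/39852) = -15715/39852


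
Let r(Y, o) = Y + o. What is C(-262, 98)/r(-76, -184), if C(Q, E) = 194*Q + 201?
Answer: 50627/260 ≈ 194.72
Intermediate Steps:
C(Q, E) = 201 + 194*Q
C(-262, 98)/r(-76, -184) = (201 + 194*(-262))/(-76 - 184) = (201 - 50828)/(-260) = -50627*(-1/260) = 50627/260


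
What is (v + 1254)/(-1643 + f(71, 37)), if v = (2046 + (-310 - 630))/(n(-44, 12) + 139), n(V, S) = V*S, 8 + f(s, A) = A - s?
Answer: -97340/131093 ≈ -0.74253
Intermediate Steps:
f(s, A) = -8 + A - s (f(s, A) = -8 + (A - s) = -8 + A - s)
n(V, S) = S*V
v = -1106/389 (v = (2046 + (-310 - 630))/(12*(-44) + 139) = (2046 - 940)/(-528 + 139) = 1106/(-389) = 1106*(-1/389) = -1106/389 ≈ -2.8432)
(v + 1254)/(-1643 + f(71, 37)) = (-1106/389 + 1254)/(-1643 + (-8 + 37 - 1*71)) = 486700/(389*(-1643 + (-8 + 37 - 71))) = 486700/(389*(-1643 - 42)) = (486700/389)/(-1685) = (486700/389)*(-1/1685) = -97340/131093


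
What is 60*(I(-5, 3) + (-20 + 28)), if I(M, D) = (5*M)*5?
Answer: -7020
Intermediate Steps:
I(M, D) = 25*M
60*(I(-5, 3) + (-20 + 28)) = 60*(25*(-5) + (-20 + 28)) = 60*(-125 + 8) = 60*(-117) = -7020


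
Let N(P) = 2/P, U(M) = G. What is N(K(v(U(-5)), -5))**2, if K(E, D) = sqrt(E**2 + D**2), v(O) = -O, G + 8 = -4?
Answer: 4/169 ≈ 0.023669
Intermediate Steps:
G = -12 (G = -8 - 4 = -12)
U(M) = -12
K(E, D) = sqrt(D**2 + E**2)
N(K(v(U(-5)), -5))**2 = (2/(sqrt((-5)**2 + (-1*(-12))**2)))**2 = (2/(sqrt(25 + 12**2)))**2 = (2/(sqrt(25 + 144)))**2 = (2/(sqrt(169)))**2 = (2/13)**2 = 4/169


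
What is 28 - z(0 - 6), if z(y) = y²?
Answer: -8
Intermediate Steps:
28 - z(0 - 6) = 28 - (0 - 6)² = 28 - 1*(-6)² = 28 - 1*36 = 28 - 36 = -8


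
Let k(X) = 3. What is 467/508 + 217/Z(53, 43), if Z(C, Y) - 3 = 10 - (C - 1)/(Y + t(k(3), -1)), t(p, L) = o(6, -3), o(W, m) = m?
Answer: 1156999/59436 ≈ 19.466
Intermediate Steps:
t(p, L) = -3
Z(C, Y) = 13 - (-1 + C)/(-3 + Y) (Z(C, Y) = 3 + (10 - (C - 1)/(Y - 3)) = 3 + (10 - (-1 + C)/(-3 + Y)) = 13 - (-1 + C)/(-3 + Y))
467/508 + 217/Z(53, 43) = 467/508 + 217/(((-38 - 1*53 + 13*43)/(-3 + 43))) = 467*(1/508) + 217/(((-38 - 53 + 559)/40)) = 467/508 + 217/(((1/40)*468)) = 467/508 + 217/(117/10) = 467/508 + 217*(10/117) = 467/508 + 2170/117 = 1156999/59436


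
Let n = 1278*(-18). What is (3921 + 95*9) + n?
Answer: -18228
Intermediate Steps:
n = -23004
(3921 + 95*9) + n = (3921 + 95*9) - 23004 = (3921 + 855) - 23004 = 4776 - 23004 = -18228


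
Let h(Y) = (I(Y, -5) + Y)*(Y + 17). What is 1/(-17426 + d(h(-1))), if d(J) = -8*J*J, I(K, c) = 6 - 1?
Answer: -1/50194 ≈ -1.9923e-5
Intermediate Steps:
I(K, c) = 5
h(Y) = (5 + Y)*(17 + Y) (h(Y) = (5 + Y)*(Y + 17) = (5 + Y)*(17 + Y))
d(J) = -8*J**2
1/(-17426 + d(h(-1))) = 1/(-17426 - 8*(85 + (-1)**2 + 22*(-1))**2) = 1/(-17426 - 8*(85 + 1 - 22)**2) = 1/(-17426 - 8*64**2) = 1/(-17426 - 8*4096) = 1/(-17426 - 32768) = 1/(-50194) = -1/50194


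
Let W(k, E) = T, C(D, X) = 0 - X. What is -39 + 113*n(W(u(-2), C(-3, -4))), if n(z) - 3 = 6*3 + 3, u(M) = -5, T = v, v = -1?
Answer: 2673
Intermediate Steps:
T = -1
C(D, X) = -X
W(k, E) = -1
n(z) = 24 (n(z) = 3 + (6*3 + 3) = 3 + (18 + 3) = 3 + 21 = 24)
-39 + 113*n(W(u(-2), C(-3, -4))) = -39 + 113*24 = -39 + 2712 = 2673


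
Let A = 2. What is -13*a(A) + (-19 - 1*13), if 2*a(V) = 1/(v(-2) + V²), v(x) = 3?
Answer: -461/14 ≈ -32.929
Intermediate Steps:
a(V) = 1/(2*(3 + V²))
-13*a(A) + (-19 - 1*13) = -13/(2*(3 + 2²)) + (-19 - 1*13) = -13/(2*(3 + 4)) + (-19 - 13) = -13/(2*7) - 32 = -13*1/14 - 32 = -13/14 - 32 = -461/14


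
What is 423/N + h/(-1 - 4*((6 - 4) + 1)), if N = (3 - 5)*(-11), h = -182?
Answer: 731/22 ≈ 33.227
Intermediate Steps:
N = 22 (N = -2*(-11) = 22)
423/N + h/(-1 - 4*((6 - 4) + 1)) = 423/22 - 182/(-1 - 4*((6 - 4) + 1)) = 423*(1/22) - 182/(-1 - 4*(2 + 1)) = 423/22 - 182/(-1 - 4*3) = 423/22 - 182/(-1 - 12) = 423/22 - 182/(-13) = 423/22 - 182*(-1/13) = 423/22 + 14 = 731/22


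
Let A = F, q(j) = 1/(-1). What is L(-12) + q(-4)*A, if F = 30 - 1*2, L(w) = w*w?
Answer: 116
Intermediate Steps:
L(w) = w²
q(j) = -1
F = 28 (F = 30 - 2 = 28)
A = 28
L(-12) + q(-4)*A = (-12)² - 1*28 = 144 - 28 = 116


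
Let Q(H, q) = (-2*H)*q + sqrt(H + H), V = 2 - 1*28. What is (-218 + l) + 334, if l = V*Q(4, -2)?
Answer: -300 - 52*sqrt(2) ≈ -373.54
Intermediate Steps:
V = -26 (V = 2 - 28 = -26)
Q(H, q) = sqrt(2)*sqrt(H) - 2*H*q (Q(H, q) = -2*H*q + sqrt(2*H) = -2*H*q + sqrt(2)*sqrt(H) = sqrt(2)*sqrt(H) - 2*H*q)
l = -416 - 52*sqrt(2) (l = -26*(sqrt(2)*sqrt(4) - 2*4*(-2)) = -26*(sqrt(2)*2 + 16) = -26*(2*sqrt(2) + 16) = -26*(16 + 2*sqrt(2)) = -416 - 52*sqrt(2) ≈ -489.54)
(-218 + l) + 334 = (-218 + (-416 - 52*sqrt(2))) + 334 = (-634 - 52*sqrt(2)) + 334 = -300 - 52*sqrt(2)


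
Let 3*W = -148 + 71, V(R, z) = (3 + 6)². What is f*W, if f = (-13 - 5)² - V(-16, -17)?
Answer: -6237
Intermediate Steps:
V(R, z) = 81 (V(R, z) = 9² = 81)
W = -77/3 (W = (-148 + 71)/3 = (⅓)*(-77) = -77/3 ≈ -25.667)
f = 243 (f = (-13 - 5)² - 1*81 = (-18)² - 81 = 324 - 81 = 243)
f*W = 243*(-77/3) = -6237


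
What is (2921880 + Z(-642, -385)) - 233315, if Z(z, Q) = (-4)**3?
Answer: 2688501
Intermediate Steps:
Z(z, Q) = -64
(2921880 + Z(-642, -385)) - 233315 = (2921880 - 64) - 233315 = 2921816 - 233315 = 2688501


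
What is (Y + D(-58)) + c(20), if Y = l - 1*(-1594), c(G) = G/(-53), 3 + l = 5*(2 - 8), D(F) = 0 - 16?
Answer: 81865/53 ≈ 1544.6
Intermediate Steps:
D(F) = -16
l = -33 (l = -3 + 5*(2 - 8) = -3 + 5*(-6) = -3 - 30 = -33)
c(G) = -G/53 (c(G) = G*(-1/53) = -G/53)
Y = 1561 (Y = -33 - 1*(-1594) = -33 + 1594 = 1561)
(Y + D(-58)) + c(20) = (1561 - 16) - 1/53*20 = 1545 - 20/53 = 81865/53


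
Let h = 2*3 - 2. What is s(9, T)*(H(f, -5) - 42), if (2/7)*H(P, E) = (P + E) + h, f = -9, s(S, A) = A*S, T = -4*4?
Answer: 11088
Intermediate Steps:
h = 4 (h = 6 - 2 = 4)
T = -16
H(P, E) = 14 + 7*E/2 + 7*P/2 (H(P, E) = 7*((P + E) + 4)/2 = 7*((E + P) + 4)/2 = 7*(4 + E + P)/2 = 14 + 7*E/2 + 7*P/2)
s(9, T)*(H(f, -5) - 42) = (-16*9)*((14 + (7/2)*(-5) + (7/2)*(-9)) - 42) = -144*((14 - 35/2 - 63/2) - 42) = -144*(-35 - 42) = -144*(-77) = 11088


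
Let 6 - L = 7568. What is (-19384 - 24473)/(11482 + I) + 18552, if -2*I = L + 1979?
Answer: 529516230/28547 ≈ 18549.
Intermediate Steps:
L = -7562 (L = 6 - 1*7568 = 6 - 7568 = -7562)
I = 5583/2 (I = -(-7562 + 1979)/2 = -½*(-5583) = 5583/2 ≈ 2791.5)
(-19384 - 24473)/(11482 + I) + 18552 = (-19384 - 24473)/(11482 + 5583/2) + 18552 = -43857/28547/2 + 18552 = -43857*2/28547 + 18552 = -87714/28547 + 18552 = 529516230/28547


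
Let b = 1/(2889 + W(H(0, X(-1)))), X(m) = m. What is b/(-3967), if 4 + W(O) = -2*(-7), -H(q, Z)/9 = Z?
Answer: -1/11500333 ≈ -8.6954e-8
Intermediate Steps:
H(q, Z) = -9*Z
W(O) = 10 (W(O) = -4 - 2*(-7) = -4 + 14 = 10)
b = 1/2899 (b = 1/(2889 + 10) = 1/2899 ≈ 0.00034495)
b/(-3967) = (1/2899)/(-3967) = (1/2899)*(-1/3967) = -1/11500333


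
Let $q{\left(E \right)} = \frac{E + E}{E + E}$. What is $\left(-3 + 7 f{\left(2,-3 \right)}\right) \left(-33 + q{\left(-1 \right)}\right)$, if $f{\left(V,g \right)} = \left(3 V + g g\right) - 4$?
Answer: $-2368$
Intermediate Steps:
$f{\left(V,g \right)} = -4 + g^{2} + 3 V$ ($f{\left(V,g \right)} = \left(3 V + g^{2}\right) - 4 = \left(g^{2} + 3 V\right) - 4 = -4 + g^{2} + 3 V$)
$q{\left(E \right)} = 1$ ($q{\left(E \right)} = \frac{2 E}{2 E} = 2 E \frac{1}{2 E} = 1$)
$\left(-3 + 7 f{\left(2,-3 \right)}\right) \left(-33 + q{\left(-1 \right)}\right) = \left(-3 + 7 \left(-4 + \left(-3\right)^{2} + 3 \cdot 2\right)\right) \left(-33 + 1\right) = \left(-3 + 7 \left(-4 + 9 + 6\right)\right) \left(-32\right) = \left(-3 + 7 \cdot 11\right) \left(-32\right) = \left(-3 + 77\right) \left(-32\right) = 74 \left(-32\right) = -2368$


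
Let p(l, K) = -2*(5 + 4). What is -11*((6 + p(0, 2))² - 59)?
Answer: -935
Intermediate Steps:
p(l, K) = -18 (p(l, K) = -2*9 = -18)
-11*((6 + p(0, 2))² - 59) = -11*((6 - 18)² - 59) = -11*((-12)² - 59) = -11*(144 - 59) = -11*85 = -935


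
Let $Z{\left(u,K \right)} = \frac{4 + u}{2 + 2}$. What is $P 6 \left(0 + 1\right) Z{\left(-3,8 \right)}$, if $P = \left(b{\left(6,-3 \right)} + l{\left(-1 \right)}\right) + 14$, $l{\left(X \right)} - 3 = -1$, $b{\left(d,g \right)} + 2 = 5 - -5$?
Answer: $36$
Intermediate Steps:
$b{\left(d,g \right)} = 8$ ($b{\left(d,g \right)} = -2 + \left(5 - -5\right) = -2 + \left(5 + 5\right) = -2 + 10 = 8$)
$Z{\left(u,K \right)} = 1 + \frac{u}{4}$ ($Z{\left(u,K \right)} = \frac{4 + u}{4} = \left(4 + u\right) \frac{1}{4} = 1 + \frac{u}{4}$)
$l{\left(X \right)} = 2$ ($l{\left(X \right)} = 3 - 1 = 2$)
$P = 24$ ($P = \left(8 + 2\right) + 14 = 10 + 14 = 24$)
$P 6 \left(0 + 1\right) Z{\left(-3,8 \right)} = 24 \cdot 6 \left(0 + 1\right) \left(1 + \frac{1}{4} \left(-3\right)\right) = 24 \cdot 6 \cdot 1 \left(1 - \frac{3}{4}\right) = 24 \cdot 6 \cdot \frac{1}{4} = 144 \cdot \frac{1}{4} = 36$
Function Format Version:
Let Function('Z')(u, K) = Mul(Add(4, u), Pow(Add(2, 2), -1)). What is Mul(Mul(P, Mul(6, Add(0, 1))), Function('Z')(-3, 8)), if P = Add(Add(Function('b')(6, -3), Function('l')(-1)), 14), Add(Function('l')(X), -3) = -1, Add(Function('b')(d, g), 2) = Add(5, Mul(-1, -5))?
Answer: 36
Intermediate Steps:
Function('b')(d, g) = 8 (Function('b')(d, g) = Add(-2, Add(5, Mul(-1, -5))) = Add(-2, Add(5, 5)) = Add(-2, 10) = 8)
Function('Z')(u, K) = Add(1, Mul(Rational(1, 4), u)) (Function('Z')(u, K) = Mul(Add(4, u), Pow(4, -1)) = Mul(Add(4, u), Rational(1, 4)) = Add(1, Mul(Rational(1, 4), u)))
Function('l')(X) = 2 (Function('l')(X) = Add(3, -1) = 2)
P = 24 (P = Add(Add(8, 2), 14) = Add(10, 14) = 24)
Mul(Mul(P, Mul(6, Add(0, 1))), Function('Z')(-3, 8)) = Mul(Mul(24, Mul(6, Add(0, 1))), Add(1, Mul(Rational(1, 4), -3))) = Mul(Mul(24, Mul(6, 1)), Add(1, Rational(-3, 4))) = Mul(Mul(24, 6), Rational(1, 4)) = Mul(144, Rational(1, 4)) = 36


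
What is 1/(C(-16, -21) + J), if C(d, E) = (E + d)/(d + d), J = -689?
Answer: -32/22011 ≈ -0.0014538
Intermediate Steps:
C(d, E) = (E + d)/(2*d) (C(d, E) = (E + d)/((2*d)) = (E + d)*(1/(2*d)) = (E + d)/(2*d))
1/(C(-16, -21) + J) = 1/((1/2)*(-21 - 16)/(-16) - 689) = 1/((1/2)*(-1/16)*(-37) - 689) = 1/(37/32 - 689) = 1/(-22011/32) = -32/22011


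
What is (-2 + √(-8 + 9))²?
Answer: 1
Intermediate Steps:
(-2 + √(-8 + 9))² = (-2 + √1)² = (-2 + 1)² = (-1)² = 1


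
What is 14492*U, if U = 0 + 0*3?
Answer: 0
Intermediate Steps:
U = 0 (U = 0 + 0 = 0)
14492*U = 14492*0 = 0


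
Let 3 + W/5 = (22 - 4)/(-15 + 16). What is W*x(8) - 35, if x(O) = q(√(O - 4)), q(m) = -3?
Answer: -260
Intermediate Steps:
W = 75 (W = -15 + 5*((22 - 4)/(-15 + 16)) = -15 + 5*(18/1) = -15 + 5*(18*1) = -15 + 5*18 = -15 + 90 = 75)
x(O) = -3
W*x(8) - 35 = 75*(-3) - 35 = -225 - 35 = -260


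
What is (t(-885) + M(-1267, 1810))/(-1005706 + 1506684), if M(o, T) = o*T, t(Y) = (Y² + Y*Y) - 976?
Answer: -363898/250489 ≈ -1.4528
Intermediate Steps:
t(Y) = -976 + 2*Y² (t(Y) = (Y² + Y²) - 976 = 2*Y² - 976 = -976 + 2*Y²)
M(o, T) = T*o
(t(-885) + M(-1267, 1810))/(-1005706 + 1506684) = ((-976 + 2*(-885)²) + 1810*(-1267))/(-1005706 + 1506684) = ((-976 + 2*783225) - 2293270)/500978 = ((-976 + 1566450) - 2293270)*(1/500978) = (1565474 - 2293270)*(1/500978) = -727796*1/500978 = -363898/250489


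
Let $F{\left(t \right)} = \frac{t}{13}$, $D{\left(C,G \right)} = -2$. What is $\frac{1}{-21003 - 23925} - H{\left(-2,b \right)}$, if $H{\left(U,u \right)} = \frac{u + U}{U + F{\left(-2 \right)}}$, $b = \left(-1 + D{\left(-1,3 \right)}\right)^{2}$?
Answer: $\frac{146015}{44928} \approx 3.25$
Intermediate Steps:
$F{\left(t \right)} = \frac{t}{13}$ ($F{\left(t \right)} = t \frac{1}{13} = \frac{t}{13}$)
$b = 9$ ($b = \left(-1 - 2\right)^{2} = \left(-3\right)^{2} = 9$)
$H{\left(U,u \right)} = \frac{U + u}{- \frac{2}{13} + U}$ ($H{\left(U,u \right)} = \frac{u + U}{U + \frac{1}{13} \left(-2\right)} = \frac{U + u}{U - \frac{2}{13}} = \frac{U + u}{- \frac{2}{13} + U}$)
$\frac{1}{-21003 - 23925} - H{\left(-2,b \right)} = \frac{1}{-21003 - 23925} - \frac{13 \left(-2 + 9\right)}{-2 + 13 \left(-2\right)} = \frac{1}{-21003 - 23925} - 13 \frac{1}{-2 - 26} \cdot 7 = \frac{1}{-44928} - 13 \frac{1}{-28} \cdot 7 = - \frac{1}{44928} - 13 \left(- \frac{1}{28}\right) 7 = - \frac{1}{44928} - - \frac{13}{4} = - \frac{1}{44928} + \frac{13}{4} = \frac{146015}{44928}$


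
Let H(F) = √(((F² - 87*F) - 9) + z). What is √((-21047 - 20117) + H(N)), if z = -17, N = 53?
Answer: √(-41164 + 2*I*√457) ≈ 0.105 + 202.89*I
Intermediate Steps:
H(F) = √(-26 + F² - 87*F) (H(F) = √(((F² - 87*F) - 9) - 17) = √((-9 + F² - 87*F) - 17) = √(-26 + F² - 87*F))
√((-21047 - 20117) + H(N)) = √((-21047 - 20117) + √(-26 + 53² - 87*53)) = √(-41164 + √(-26 + 2809 - 4611)) = √(-41164 + √(-1828)) = √(-41164 + 2*I*√457)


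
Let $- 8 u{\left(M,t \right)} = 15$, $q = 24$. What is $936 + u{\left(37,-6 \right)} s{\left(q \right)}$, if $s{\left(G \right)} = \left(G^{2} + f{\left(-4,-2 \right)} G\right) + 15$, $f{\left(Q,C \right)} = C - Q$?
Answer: $- \frac{2097}{8} \approx -262.13$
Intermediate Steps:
$u{\left(M,t \right)} = - \frac{15}{8}$ ($u{\left(M,t \right)} = \left(- \frac{1}{8}\right) 15 = - \frac{15}{8}$)
$s{\left(G \right)} = 15 + G^{2} + 2 G$ ($s{\left(G \right)} = \left(G^{2} + \left(-2 - -4\right) G\right) + 15 = \left(G^{2} + \left(-2 + 4\right) G\right) + 15 = \left(G^{2} + 2 G\right) + 15 = 15 + G^{2} + 2 G$)
$936 + u{\left(37,-6 \right)} s{\left(q \right)} = 936 - \frac{15 \left(15 + 24^{2} + 2 \cdot 24\right)}{8} = 936 - \frac{15 \left(15 + 576 + 48\right)}{8} = 936 - \frac{9585}{8} = - \frac{2097}{8}$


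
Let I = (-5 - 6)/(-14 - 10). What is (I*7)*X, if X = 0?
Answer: 0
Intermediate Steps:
I = 11/24 (I = -11/(-24) = -11*(-1/24) = 11/24 ≈ 0.45833)
(I*7)*X = ((11/24)*7)*0 = (77/24)*0 = 0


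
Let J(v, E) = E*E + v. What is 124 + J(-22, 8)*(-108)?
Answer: -4412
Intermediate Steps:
J(v, E) = v + E² (J(v, E) = E² + v = v + E²)
124 + J(-22, 8)*(-108) = 124 + (-22 + 8²)*(-108) = 124 + (-22 + 64)*(-108) = 124 + 42*(-108) = 124 - 4536 = -4412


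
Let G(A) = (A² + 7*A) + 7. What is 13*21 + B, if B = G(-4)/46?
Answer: 12553/46 ≈ 272.89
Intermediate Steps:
G(A) = 7 + A² + 7*A
B = -5/46 (B = (7 + (-4)² + 7*(-4))/46 = (7 + 16 - 28)*(1/46) = -5*1/46 = -5/46 ≈ -0.10870)
13*21 + B = 13*21 - 5/46 = 273 - 5/46 = 12553/46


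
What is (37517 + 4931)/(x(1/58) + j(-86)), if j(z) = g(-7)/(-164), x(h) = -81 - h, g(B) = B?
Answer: -201882688/385115 ≈ -524.21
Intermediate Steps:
j(z) = 7/164 (j(z) = -7/(-164) = -7*(-1/164) = 7/164)
(37517 + 4931)/(x(1/58) + j(-86)) = (37517 + 4931)/((-81 - 1/58) + 7/164) = 42448/((-81 - 1*1/58) + 7/164) = 42448/((-81 - 1/58) + 7/164) = 42448/(-4699/58 + 7/164) = 42448/(-385115/4756) = 42448*(-4756/385115) = -201882688/385115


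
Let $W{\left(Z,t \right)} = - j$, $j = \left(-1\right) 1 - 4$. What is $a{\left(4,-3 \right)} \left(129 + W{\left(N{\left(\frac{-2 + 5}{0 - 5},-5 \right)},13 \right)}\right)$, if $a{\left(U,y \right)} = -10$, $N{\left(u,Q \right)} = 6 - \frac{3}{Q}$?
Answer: $-1340$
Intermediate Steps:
$j = -5$ ($j = -1 - 4 = -5$)
$W{\left(Z,t \right)} = 5$ ($W{\left(Z,t \right)} = \left(-1\right) \left(-5\right) = 5$)
$a{\left(4,-3 \right)} \left(129 + W{\left(N{\left(\frac{-2 + 5}{0 - 5},-5 \right)},13 \right)}\right) = - 10 \left(129 + 5\right) = \left(-10\right) 134 = -1340$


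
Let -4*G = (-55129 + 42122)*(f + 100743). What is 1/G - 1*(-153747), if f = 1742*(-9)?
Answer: 170111900634889/1106440455 ≈ 1.5375e+5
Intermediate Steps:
f = -15678
G = 1106440455/4 (G = -(-55129 + 42122)*(-15678 + 100743)/4 = -(-13007)*85065/4 = -¼*(-1106440455) = 1106440455/4 ≈ 2.7661e+8)
1/G - 1*(-153747) = 1/(1106440455/4) - 1*(-153747) = 4/1106440455 + 153747 = 170111900634889/1106440455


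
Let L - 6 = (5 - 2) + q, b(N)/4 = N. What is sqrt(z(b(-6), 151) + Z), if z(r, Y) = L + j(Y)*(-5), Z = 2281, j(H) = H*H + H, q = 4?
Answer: I*sqrt(112466) ≈ 335.36*I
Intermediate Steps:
b(N) = 4*N
L = 13 (L = 6 + ((5 - 2) + 4) = 6 + (3 + 4) = 6 + 7 = 13)
j(H) = H + H**2 (j(H) = H**2 + H = H + H**2)
z(r, Y) = 13 - 5*Y*(1 + Y) (z(r, Y) = 13 + (Y*(1 + Y))*(-5) = 13 - 5*Y*(1 + Y))
sqrt(z(b(-6), 151) + Z) = sqrt((13 - 5*151*(1 + 151)) + 2281) = sqrt((13 - 5*151*152) + 2281) = sqrt((13 - 114760) + 2281) = sqrt(-114747 + 2281) = sqrt(-112466) = I*sqrt(112466)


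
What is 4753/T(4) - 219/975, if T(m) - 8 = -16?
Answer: -1545309/2600 ≈ -594.35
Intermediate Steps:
T(m) = -8 (T(m) = 8 - 16 = -8)
4753/T(4) - 219/975 = 4753/(-8) - 219/975 = 4753*(-⅛) - 219*1/975 = -4753/8 - 73/325 = -1545309/2600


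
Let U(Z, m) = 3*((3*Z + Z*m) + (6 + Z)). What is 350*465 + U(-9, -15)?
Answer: 163065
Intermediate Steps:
U(Z, m) = 18 + 12*Z + 3*Z*m (U(Z, m) = 3*(6 + 4*Z + Z*m) = 18 + 12*Z + 3*Z*m)
350*465 + U(-9, -15) = 350*465 + (18 + 12*(-9) + 3*(-9)*(-15)) = 162750 + (18 - 108 + 405) = 162750 + 315 = 163065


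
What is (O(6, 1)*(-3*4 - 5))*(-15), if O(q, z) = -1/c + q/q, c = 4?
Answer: 765/4 ≈ 191.25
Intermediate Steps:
O(q, z) = 3/4 (O(q, z) = -1/4 + q/q = -1*1/4 + 1 = -1/4 + 1 = 3/4)
(O(6, 1)*(-3*4 - 5))*(-15) = (3*(-3*4 - 5)/4)*(-15) = (3*(-12 - 5)/4)*(-15) = ((3/4)*(-17))*(-15) = -51/4*(-15) = 765/4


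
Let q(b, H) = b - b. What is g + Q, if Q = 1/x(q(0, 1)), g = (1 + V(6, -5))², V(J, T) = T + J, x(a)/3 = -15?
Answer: 179/45 ≈ 3.9778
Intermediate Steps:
q(b, H) = 0
x(a) = -45 (x(a) = 3*(-15) = -45)
V(J, T) = J + T
g = 4 (g = (1 + (6 - 5))² = (1 + 1)² = 2² = 4)
Q = -1/45 (Q = 1/(-45) = -1/45 ≈ -0.022222)
g + Q = 4 - 1/45 = 179/45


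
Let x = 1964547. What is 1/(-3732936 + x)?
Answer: -1/1768389 ≈ -5.6549e-7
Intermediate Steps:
1/(-3732936 + x) = 1/(-3732936 + 1964547) = 1/(-1768389) = -1/1768389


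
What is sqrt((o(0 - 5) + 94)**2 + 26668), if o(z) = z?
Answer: sqrt(34589) ≈ 185.98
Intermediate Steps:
sqrt((o(0 - 5) + 94)**2 + 26668) = sqrt(((0 - 5) + 94)**2 + 26668) = sqrt((-5 + 94)**2 + 26668) = sqrt(89**2 + 26668) = sqrt(7921 + 26668) = sqrt(34589)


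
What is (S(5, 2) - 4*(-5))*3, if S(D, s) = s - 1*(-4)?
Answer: 78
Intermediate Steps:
S(D, s) = 4 + s (S(D, s) = s + 4 = 4 + s)
(S(5, 2) - 4*(-5))*3 = ((4 + 2) - 4*(-5))*3 = (6 + 20)*3 = 26*3 = 78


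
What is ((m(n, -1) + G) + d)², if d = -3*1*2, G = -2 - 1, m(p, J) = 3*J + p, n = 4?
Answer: 64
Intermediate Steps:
m(p, J) = p + 3*J
G = -3
d = -6 (d = -3*2 = -6)
((m(n, -1) + G) + d)² = (((4 + 3*(-1)) - 3) - 6)² = (((4 - 3) - 3) - 6)² = ((1 - 3) - 6)² = (-2 - 6)² = (-8)² = 64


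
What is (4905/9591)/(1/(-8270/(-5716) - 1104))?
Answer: -5152043595/9137026 ≈ -563.86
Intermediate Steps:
(4905/9591)/(1/(-8270/(-5716) - 1104)) = (4905*(1/9591))/(1/(-8270*(-1/5716) - 1104)) = 1635/(3197*(1/(4135/2858 - 1104))) = 1635/(3197*(1/(-3151097/2858))) = 1635/(3197*(-2858/3151097)) = (1635/3197)*(-3151097/2858) = -5152043595/9137026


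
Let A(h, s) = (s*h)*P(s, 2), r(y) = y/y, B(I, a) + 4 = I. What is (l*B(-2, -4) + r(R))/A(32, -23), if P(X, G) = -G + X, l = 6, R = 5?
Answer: -7/3680 ≈ -0.0019022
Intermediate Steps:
B(I, a) = -4 + I
r(y) = 1
P(X, G) = X - G
A(h, s) = h*s*(-2 + s) (A(h, s) = (s*h)*(s - 1*2) = (h*s)*(s - 2) = (h*s)*(-2 + s) = h*s*(-2 + s))
(l*B(-2, -4) + r(R))/A(32, -23) = (6*(-4 - 2) + 1)/((32*(-23)*(-2 - 23))) = (6*(-6) + 1)/((32*(-23)*(-25))) = (-36 + 1)/18400 = -35*1/18400 = -7/3680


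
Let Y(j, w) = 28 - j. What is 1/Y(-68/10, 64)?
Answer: 5/174 ≈ 0.028736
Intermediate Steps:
1/Y(-68/10, 64) = 1/(28 - (-68)/10) = 1/(28 - 1*(-34/5)) = 1/(28 + 34/5) = 1/(174/5) = 5/174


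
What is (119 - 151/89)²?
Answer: 108993600/7921 ≈ 13760.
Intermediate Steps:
(119 - 151/89)² = (10440/89)² = 108993600/7921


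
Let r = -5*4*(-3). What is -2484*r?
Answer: -149040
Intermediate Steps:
r = 60 (r = -20*(-3) = 60)
-2484*r = -2484*60 = -149040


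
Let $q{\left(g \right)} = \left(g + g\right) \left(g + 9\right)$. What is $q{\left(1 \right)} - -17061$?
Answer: $17081$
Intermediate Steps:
$q{\left(g \right)} = 2 g \left(9 + g\right)$
$q{\left(1 \right)} - -17061 = 2 \cdot 1 \left(9 + 1\right) - -17061 = 2 \cdot 1 \cdot 10 + 17061 = 20 + 17061 = 17081$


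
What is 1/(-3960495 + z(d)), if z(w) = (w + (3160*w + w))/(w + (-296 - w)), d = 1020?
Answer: -37/146941470 ≈ -2.5180e-7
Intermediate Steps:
z(w) = -1581*w/148 (z(w) = (w + 3161*w)/(-296) = (3162*w)*(-1/296) = -1581*w/148)
1/(-3960495 + z(d)) = 1/(-3960495 - 1581/148*1020) = 1/(-3960495 - 403155/37) = 1/(-146941470/37) = -37/146941470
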